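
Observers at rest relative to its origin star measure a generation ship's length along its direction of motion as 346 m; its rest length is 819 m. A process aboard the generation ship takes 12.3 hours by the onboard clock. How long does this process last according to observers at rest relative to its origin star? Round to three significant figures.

From L = L₀/γ: γ = 819/346 = 2.36705.
Δt = γΔτ = 2.36705 × 12.3 = 29.1 hours.

29.1 hours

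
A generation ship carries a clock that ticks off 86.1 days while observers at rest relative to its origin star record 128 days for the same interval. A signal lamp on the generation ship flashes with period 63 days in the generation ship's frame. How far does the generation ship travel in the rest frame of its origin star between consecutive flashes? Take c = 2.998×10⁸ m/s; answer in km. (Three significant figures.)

The time-dilation ratio gives γ = 128/86.1 = 1.48664.
β = √(1 − 1/γ²) = 0.73995. Lab-frame period = γτ = 1.48664×63 days = 93.658 days. Distance = βc × γτ = 0.73995 × 2.998×10⁸ m/s × 8092051.2 s = 1.7951×10^15 m = 1.80×10^12 km.

1.80×10^12 km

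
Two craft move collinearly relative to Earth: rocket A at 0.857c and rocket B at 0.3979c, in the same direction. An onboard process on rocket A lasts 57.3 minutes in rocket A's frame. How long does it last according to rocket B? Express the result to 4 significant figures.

Speed of rocket A in rocket B's frame: u = (v_A − v_B)/(1 − v_A v_B/c²) = (0.857 − 0.3979)/(1 − 0.857×0.3979) = 0.4591/0.6589997 = 0.69666; |u| = 0.69666c.
γ for this relative speed: γ = 1/√(1 − 0.485335) = 1.3939.
Rocket A's interval is proper; time dilation gives Δt_B = γΔτ = 1.3939 × 57.3 minutes = 79.87 minutes.

79.87 minutes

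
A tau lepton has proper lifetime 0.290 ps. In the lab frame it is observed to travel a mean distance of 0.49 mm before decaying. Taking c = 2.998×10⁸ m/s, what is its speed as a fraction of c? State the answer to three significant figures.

0.985c

Let x = d/(cτ) = 4.900×10^-4 m / (2.998×10⁸ m/s × 2.900×10^-13 s) = 5.6359. Since d = βγcτ, x = βγ = β/√(1−β²).
Solving: β² = x²/(1+x²) = 31.7634/32.7634 = 0.969478, so β = 0.985.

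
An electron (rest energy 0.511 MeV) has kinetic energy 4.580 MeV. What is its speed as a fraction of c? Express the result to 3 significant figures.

0.995c

K = (γ−1)mc², so γ = 1 + 4.580/0.511 = 9.9628.
Then v/c = √(1 − γ⁻²) = √(1 − 0.0100748) = √0.9899252 = 0.995.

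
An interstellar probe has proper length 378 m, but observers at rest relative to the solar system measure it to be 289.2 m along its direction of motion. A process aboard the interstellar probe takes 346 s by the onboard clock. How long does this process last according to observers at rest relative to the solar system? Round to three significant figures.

452 s

γ = L₀/L = 378/289.2 = 1.30705.
Δt = γΔτ = 1.30705 × 346 = 452 s.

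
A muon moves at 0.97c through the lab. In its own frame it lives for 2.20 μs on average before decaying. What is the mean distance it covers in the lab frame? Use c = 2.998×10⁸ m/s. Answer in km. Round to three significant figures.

2.63 km

γ = 1/√(1 − β²) = 1/√(1 − 0.9409) = 1/√0.0591 = 4.1135.
Lab-frame lifetime: Δt = γτ = 4.1135 × 2.20 μs = 9.0497 μs.
Distance: d = vΔt = 0.97 × 2.998×10⁸ m/s × 9.0497×10^-6 s = 2630 m = 2.63 km.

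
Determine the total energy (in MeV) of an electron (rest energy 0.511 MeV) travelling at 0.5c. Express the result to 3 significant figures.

β² = 0.25, so γ = 1/√0.75 = 1.1547.
Total energy: E = γmc² = 1.1547 × 0.511 MeV = 0.590 MeV.

0.590 MeV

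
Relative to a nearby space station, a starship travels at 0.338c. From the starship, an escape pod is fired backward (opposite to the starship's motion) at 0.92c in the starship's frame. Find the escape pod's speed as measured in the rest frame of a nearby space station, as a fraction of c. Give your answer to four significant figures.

Relativistic velocity addition: u = (u' + v)/(1 + u'v/c²), with u' = −0.92c and v = 0.338c.
Numerator: −0.92 + 0.338 = −0.582. Denominator: 1 + (−0.92)(0.338) = 0.68904.
u = −0.582/0.68904 = −0.84465, so the speed is 0.8447c.

0.8447c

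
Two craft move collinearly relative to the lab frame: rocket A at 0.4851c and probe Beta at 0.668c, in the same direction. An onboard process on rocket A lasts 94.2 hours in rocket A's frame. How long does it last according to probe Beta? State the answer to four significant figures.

Speed of rocket A in probe Beta's frame: u = (v_A − v_B)/(1 − v_A v_B/c²) = (0.4851 − 0.668)/(1 − 0.4851×0.668) = −0.1829/0.6759532 = −0.27058; |u| = 0.27058c.
At |u| = 0.27058c, γ = (1 − 0.0732135)^(−1/2) = 1.0387.
Rocket A's interval is proper; time dilation gives Δt_B = γΔτ = 1.0387 × 94.2 hours = 97.85 hours.

97.85 hours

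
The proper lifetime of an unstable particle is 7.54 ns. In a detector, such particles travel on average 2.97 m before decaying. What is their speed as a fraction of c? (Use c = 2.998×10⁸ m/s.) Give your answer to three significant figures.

0.796c

d = βγcτ ⇒ βγ = d/(cτ) = 2.970 m / (2.260492 m) = 1.3139.
β = (βγ)/√(1+(βγ)²) = 1.3139/√2.72633 = 0.796.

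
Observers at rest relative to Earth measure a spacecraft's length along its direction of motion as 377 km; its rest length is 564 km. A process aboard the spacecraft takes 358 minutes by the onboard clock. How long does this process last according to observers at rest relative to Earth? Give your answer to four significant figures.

From L = L₀/γ: γ = 564/377 = 1.49602.
Δt = γΔτ = 1.49602 × 358 = 535.6 minutes.

535.6 minutes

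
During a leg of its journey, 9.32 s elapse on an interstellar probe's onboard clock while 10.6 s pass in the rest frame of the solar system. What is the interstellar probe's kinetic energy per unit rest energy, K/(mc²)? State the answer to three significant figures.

The time-dilation ratio gives γ = 10.6/9.32 = 1.13734.
Since K = (γ−1)mc², K/(mc²) = 1.13734 − 1 = 0.137.

0.137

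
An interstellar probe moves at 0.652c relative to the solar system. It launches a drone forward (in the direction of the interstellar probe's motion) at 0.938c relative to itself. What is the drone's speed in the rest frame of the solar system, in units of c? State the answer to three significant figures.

0.987c

Relativistic velocity addition: u = (u' + v)/(1 + u'v/c²), with u' = 0.938c and v = 0.652c.
Numerator: 0.938 + 0.652 = 1.59. Denominator: 1 + (0.938)(0.652) = 1.611576.
u = 1.59/1.611576 = 0.98661, so the speed is 0.987c.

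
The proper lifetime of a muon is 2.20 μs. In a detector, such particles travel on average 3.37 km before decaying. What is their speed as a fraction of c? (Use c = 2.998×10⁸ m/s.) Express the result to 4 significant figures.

0.9814c

d = βγcτ ⇒ βγ = d/(cτ) = 3370 m / (659.56 m) = 5.1095.
β = (βγ)/√(1+(βγ)²) = 5.1095/√27.107 = 0.9814.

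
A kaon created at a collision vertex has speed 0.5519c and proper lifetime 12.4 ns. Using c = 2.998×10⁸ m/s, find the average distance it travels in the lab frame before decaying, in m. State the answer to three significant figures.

With β = 0.5519, γ = 1/√(1 − 0.5519²) = 1/√0.69540639 = 1.1992.
Lab-frame lifetime: Δt = γτ = 1.1992 × 12.4 ns = 14.87 ns.
Distance: d = vΔt = 0.5519 × 2.998×10⁸ m/s × 1.4870×10^-8 s = 2.46 m.

2.46 m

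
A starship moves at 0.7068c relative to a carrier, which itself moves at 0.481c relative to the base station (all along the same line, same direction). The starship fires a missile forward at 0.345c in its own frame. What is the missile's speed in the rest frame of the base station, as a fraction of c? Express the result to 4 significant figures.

0.9430c

First combine the missile and starship (S''→S'): u₁ = (0.345 + 0.7068)/(1 + 0.345×0.7068) = 1.0518/1.243846 = 0.8456.
Then combine with the carrier (S'→S): u = (0.8456 + 0.481)/(1 + 0.8456×0.481) = 1.3266/1.4067336 = 0.94304.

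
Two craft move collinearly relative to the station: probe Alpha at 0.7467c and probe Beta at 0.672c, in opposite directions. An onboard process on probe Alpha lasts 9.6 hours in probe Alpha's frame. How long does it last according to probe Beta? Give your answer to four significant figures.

29.27 hours

The velocity of probe Alpha relative to probe Beta is (0.7467 + 0.672)c / (1 + 0.7467×0.672) = 0.94468c; relative speed 0.94468c.
γ for this relative speed: γ = 1/√(1 − 0.89242) = 3.0488.
Probe Alpha's interval is proper; time dilation gives Δt_B = γΔτ = 3.0488 × 9.6 hours = 29.27 hours.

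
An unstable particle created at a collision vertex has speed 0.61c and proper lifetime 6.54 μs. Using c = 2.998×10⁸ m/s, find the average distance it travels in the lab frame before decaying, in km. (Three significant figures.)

Lorentz factor: γ = (1 − 0.3721)^(−1/2) = 1.262.
Lab-frame lifetime: Δt = γτ = 1.262 × 6.54 μs = 8.2535 μs.
Distance: d = vΔt = 0.61 × 2.998×10⁸ m/s × 8.2535×10^-6 s = 1510 m = 1.51 km.

1.51 km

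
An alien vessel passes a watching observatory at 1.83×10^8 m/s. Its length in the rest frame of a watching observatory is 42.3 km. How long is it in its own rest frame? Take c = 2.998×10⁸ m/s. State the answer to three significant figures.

53.4 km

β = v/c = (1.83×10^8 m/s)/(2.998×10⁸ m/s) = 0.610407.
γ = 1/√(1 − β²) = 1/√(1 − 0.3725967) = 1/√0.6274033 = 1/0.792088 = 1.2625.
Proper length: L₀ = γ·L = 1.2625 × 42.3 = 53.4 km.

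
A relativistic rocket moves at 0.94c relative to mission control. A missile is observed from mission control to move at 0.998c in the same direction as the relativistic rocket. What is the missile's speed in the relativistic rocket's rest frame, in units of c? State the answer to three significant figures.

0.937c

Transform to the relativistic rocket's frame: u' = (u − v)/(1 − uv/c²).
u' = (0.998 − 0.94)/(1 − 0.998×0.94) = 0.058/0.06188 = 0.9373.
Speed in the relativistic rocket's frame: 0.937c (in the same direction).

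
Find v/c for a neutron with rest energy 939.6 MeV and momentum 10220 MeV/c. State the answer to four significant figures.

βγ = pc/(mc²) = 10220/939.6 = 10.877.
Since γ² = 1 + (βγ)² = 119.309, γ = √119.309 = 10.9229, and β = (βγ)/γ = 10.877/10.9229 = 0.9958.

0.9958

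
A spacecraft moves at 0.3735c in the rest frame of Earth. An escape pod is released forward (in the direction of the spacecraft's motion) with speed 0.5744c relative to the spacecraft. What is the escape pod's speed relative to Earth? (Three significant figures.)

0.780c

Relativistic velocity addition: u = (u' + v)/(1 + u'v/c²), with u' = 0.5744c and v = 0.3735c.
Numerator: 0.5744 + 0.3735 = 0.9479. Denominator: 1 + (0.5744)(0.3735) = 1.2145384.
u = 0.9479/1.2145384 = 0.78046, so the speed is 0.780c.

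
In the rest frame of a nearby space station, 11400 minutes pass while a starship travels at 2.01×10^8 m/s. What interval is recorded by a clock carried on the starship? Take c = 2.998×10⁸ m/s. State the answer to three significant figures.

8460 minutes

β = v/c = (2.01×10^8 m/s)/(2.998×10⁸ m/s) = 0.670447.
With β = 0.670447, γ = 1/√(1 − 0.670447²) = 1/√0.5505008 = 1.3478.
The moving clock records proper time: Δτ = Δt/γ = 11400/1.3478 = 8460 minutes.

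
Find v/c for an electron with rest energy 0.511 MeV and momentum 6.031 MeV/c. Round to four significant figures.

0.9964

pc/(mc²) = 6.031/0.511 = 11.802 = βγ = β/√(1−β²).
So β² = x²/(1 + x²) with x = 11.802: x² = 139.287, β² = 139.287/140.287 = 0.992872, β = 0.9964.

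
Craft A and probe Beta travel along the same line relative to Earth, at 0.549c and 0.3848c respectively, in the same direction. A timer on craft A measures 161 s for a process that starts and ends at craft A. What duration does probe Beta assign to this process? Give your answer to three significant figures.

165 s

Speed of craft A in probe Beta's frame: u = (v_A − v_B)/(1 − v_A v_B/c²) = (0.549 − 0.3848)/(1 − 0.549×0.3848) = 0.1642/0.7887448 = 0.20818; |u| = 0.20818c.
At |u| = 0.20818c, γ = (1 − 0.0433389)^(−1/2) = 1.0224.
The clock on craft A records proper time, so probe Beta measures Δt = γΔτ = 1.0224 × 161 = 165 s.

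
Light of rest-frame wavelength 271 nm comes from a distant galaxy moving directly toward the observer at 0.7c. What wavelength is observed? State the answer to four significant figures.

113.8 nm

Relativistic Doppler for wavelength: λ_obs = λ_src · √((1−β)/(1+β)).
With β = 0.7: factor = √(0.3/1.7) = 0.42008.
λ_obs = 271 × 0.42008 = 113.8 nm.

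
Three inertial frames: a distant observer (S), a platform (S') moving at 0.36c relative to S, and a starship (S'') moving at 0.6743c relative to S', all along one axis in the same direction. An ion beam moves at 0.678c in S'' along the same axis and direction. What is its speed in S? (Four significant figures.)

0.9655c

First combine the ion beam and starship (S''→S'): u₁ = (0.678 + 0.6743)/(1 + 0.678×0.6743) = 1.3523/1.4571754 = 0.92803.
Then combine with the platform (S'→S): u = (0.92803 + 0.36)/(1 + 0.92803×0.36) = 1.28803/1.3340908 = 0.96547.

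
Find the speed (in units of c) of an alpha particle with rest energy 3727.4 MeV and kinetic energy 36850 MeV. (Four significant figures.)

0.9958c

K = (γ−1)mc², so γ = 1 + 36850/3727.4 = 10.886.
Then v/c = √(1 − γ⁻²) = √(1 − 0.00843846) = √0.99156154 = 0.9958.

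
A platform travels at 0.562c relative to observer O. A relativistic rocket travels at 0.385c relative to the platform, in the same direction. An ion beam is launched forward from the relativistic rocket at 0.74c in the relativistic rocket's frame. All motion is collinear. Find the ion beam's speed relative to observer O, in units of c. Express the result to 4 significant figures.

Compose velocities in two stages. Stage 1 (into S'): u₁ = (0.74+0.385)/(1+0.74×0.385) = 0.87555.
Stage 2 (into S): u = (0.87555+0.562)/(1+0.87555×0.562) = 0.96347, so the speed is 0.9635c.

0.9635c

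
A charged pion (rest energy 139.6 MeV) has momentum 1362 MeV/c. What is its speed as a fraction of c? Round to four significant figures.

0.9948c

pc/(mc²) = 1362/139.6 = 9.7564 = βγ = β/√(1−β²).
So β² = x²/(1 + x²) with x = 9.7564: x² = 95.1873, β² = 95.1873/96.1873 = 0.989604, β = 0.9948.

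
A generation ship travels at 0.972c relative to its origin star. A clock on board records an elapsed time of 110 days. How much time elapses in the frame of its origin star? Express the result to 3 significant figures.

β² = 0.944784, so γ = 1/√0.055216 = 4.2557.
Time dilation: Δt = γ·Δτ = 4.2557 × 110 = 468 days.

468 days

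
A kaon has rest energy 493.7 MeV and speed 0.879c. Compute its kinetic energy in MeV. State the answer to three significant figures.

γ = 1/√(1 − β²) = 1/√(1 − 0.772641) = 1/√0.227359 = 1/0.476822 = 2.0972.
Kinetic energy: K = (γ − 1)mc² = (2.0972 − 1) × 493.7 MeV = 1.0972 × 493.7 = 542 MeV.

542 MeV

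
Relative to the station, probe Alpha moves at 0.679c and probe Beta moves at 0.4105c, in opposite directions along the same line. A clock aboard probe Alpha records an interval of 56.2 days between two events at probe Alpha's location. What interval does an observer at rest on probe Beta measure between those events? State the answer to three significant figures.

Speed of probe Alpha in probe Beta's frame: u = (v_A + v_B)/(1 + v_A v_B/c²) = (0.679 + 0.4105)/(1 + 0.679×0.4105) = 1.0895/1.2787295 = 0.85202; |u| = 0.85202c.
At |u| = 0.85202c, γ = (1 − 0.725938)^(−1/2) = 1.9102.
The clock on probe Alpha records proper time, so probe Beta measures Δt = γΔτ = 1.9102 × 56.2 = 107 days.

107 days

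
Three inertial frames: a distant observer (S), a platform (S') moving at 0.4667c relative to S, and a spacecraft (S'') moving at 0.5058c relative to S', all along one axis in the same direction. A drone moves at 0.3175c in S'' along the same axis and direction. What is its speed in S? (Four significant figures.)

0.8836c

Compose velocities in two stages. Stage 1 (into S'): u₁ = (0.3175+0.5058)/(1+0.3175×0.5058) = 0.70938.
Stage 2 (into S): u = (0.70938+0.4667)/(1+0.70938×0.4667) = 0.88356, so the speed is 0.8836c.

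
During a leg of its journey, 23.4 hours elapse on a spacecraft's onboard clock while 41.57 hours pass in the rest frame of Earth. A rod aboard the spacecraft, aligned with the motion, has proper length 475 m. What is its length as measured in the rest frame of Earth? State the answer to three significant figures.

267 m

γ = Δt/Δτ = 41.57/23.4 = 1.7765.
The rod contracts by the same γ: 475 m / 1.7765 = 267 m.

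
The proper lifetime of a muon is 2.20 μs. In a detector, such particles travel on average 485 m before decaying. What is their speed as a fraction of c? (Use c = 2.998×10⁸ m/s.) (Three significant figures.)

0.592c

d = βγcτ ⇒ βγ = d/(cτ) = 485.0 m / (659.56 m) = 0.73534.
β = (βγ)/√(1+(βγ)²) = 0.73534/√1.540725 = 0.592.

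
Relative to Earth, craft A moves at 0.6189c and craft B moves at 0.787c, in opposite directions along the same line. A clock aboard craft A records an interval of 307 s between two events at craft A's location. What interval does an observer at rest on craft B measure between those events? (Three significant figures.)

942 s

The velocity of craft A relative to craft B is (0.6189 + 0.787)c / (1 + 0.6189×0.787) = 0.94541c; relative speed 0.94541c.
At |u| = 0.94541c, γ = (1 − 0.8938)^(−1/2) = 3.0686.
Craft A's interval is proper; time dilation gives Δt_B = γΔτ = 3.0686 × 307 s = 942 s.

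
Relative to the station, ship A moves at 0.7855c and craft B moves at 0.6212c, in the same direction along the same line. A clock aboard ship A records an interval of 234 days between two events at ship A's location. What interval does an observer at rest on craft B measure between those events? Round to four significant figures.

247.1 days

Speed of ship A in craft B's frame: u = (v_A − v_B)/(1 − v_A v_B/c²) = (0.7855 − 0.6212)/(1 − 0.7855×0.6212) = 0.1643/0.5120474 = 0.32087; |u| = 0.32087c.
γ for this relative speed: γ = 1/√(1 − 0.102958) = 1.0558.
The clock on ship A records proper time, so craft B measures Δt = γΔτ = 1.0558 × 234 = 247.1 days.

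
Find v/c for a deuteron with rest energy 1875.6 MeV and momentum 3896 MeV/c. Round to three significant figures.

0.901

pc/(mc²) = 3896/1875.6 = 2.0772 = βγ = β/√(1−β²).
So β² = x²/(1 + x²) with x = 2.0772: x² = 4.31476, β² = 4.31476/5.31476 = 0.811845, β = 0.901.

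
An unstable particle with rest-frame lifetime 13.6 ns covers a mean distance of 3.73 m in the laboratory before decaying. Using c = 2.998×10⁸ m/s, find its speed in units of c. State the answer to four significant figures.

0.6750c

Lab distance = (lab lifetime)·v = γτ·βc, so βγ = d/(cτ) = 3.730/(2.998×10⁸ × 1.360×10^-8) = 0.91483.
With βγ = 0.91483: γ² = 1 + (βγ)² = 1.836914, and β = (βγ)/γ = 0.91483/1.35533 = 0.6750.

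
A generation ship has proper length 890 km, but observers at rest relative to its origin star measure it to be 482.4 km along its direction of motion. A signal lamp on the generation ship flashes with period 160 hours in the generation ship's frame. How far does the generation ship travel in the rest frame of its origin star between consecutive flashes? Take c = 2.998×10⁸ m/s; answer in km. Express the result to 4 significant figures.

Length contraction gives γ = L₀/L = 890/482.4 = 1.84494.
β = √(1 − 1/γ²) = 0.84036. Lab-frame period = γτ = 1.84494×160 hours = 295.19 hours. Distance = βc × γτ = 0.84036 × 2.998×10⁸ m/s × 1062684 s = 2.6773×10^14 m = 2.677×10^11 km.

2.677×10^11 km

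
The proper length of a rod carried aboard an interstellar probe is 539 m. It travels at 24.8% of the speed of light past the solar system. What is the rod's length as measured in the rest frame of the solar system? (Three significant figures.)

522 m

β² = 0.061504, so γ = 1/√0.938496 = 1.0322.
Along the direction of motion the measured length is L₀/γ = 539/1.0322 = 522 m.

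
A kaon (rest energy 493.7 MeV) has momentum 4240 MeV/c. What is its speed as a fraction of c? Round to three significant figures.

0.993c

pc/(mc²) = 4240/493.7 = 8.5882 = βγ = β/√(1−β²).
So β² = x²/(1 + x²) with x = 8.5882: x² = 73.7572, β² = 73.7572/74.7572 = 0.986623, β = 0.993.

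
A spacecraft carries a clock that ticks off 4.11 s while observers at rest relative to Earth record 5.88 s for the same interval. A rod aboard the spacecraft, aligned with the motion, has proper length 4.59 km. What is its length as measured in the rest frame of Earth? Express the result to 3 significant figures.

γ = Δt/Δτ = 5.88/4.11 = 1.43066.
L = L₀/γ = 4.59/1.43066 = 3.21 km.

3.21 km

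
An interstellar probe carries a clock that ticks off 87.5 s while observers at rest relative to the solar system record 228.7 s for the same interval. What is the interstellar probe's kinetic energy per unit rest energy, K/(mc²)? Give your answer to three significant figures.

γ = Δt/Δτ = 228.7/87.5 = 2.61371.
K/(mc²) = γ − 1 = 2.61371 − 1 = 1.61.

1.61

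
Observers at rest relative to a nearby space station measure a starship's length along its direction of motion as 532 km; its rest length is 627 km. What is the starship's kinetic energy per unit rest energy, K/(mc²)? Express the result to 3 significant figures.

Length contraction gives γ = L₀/L = 627/532 = 1.17857.
Since K = (γ−1)mc², K/(mc²) = 1.17857 − 1 = 0.179.

0.179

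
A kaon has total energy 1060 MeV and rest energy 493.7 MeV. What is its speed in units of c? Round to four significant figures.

0.8849c

Total energy E = γmc² gives γ = 1060/493.7 = 2.1471.
Hence β = √(1 − 1/γ²) = √(1 − 0.216918) = √0.783082 = 0.8849.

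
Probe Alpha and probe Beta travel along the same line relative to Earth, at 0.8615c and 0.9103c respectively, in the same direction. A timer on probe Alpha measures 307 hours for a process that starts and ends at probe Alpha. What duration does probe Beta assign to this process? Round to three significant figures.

Speed of probe Alpha in probe Beta's frame: u = (v_A − v_B)/(1 − v_A v_B/c²) = (0.8615 − 0.9103)/(1 − 0.8615×0.9103) = −0.0488/0.21577655 = −0.22616; |u| = 0.22616c.
γ for this relative speed: γ = 1/√(1 − 0.0511483) = 1.0266.
The clock on probe Alpha records proper time, so probe Beta measures Δt = γΔτ = 1.0266 × 307 = 315 hours.

315 hours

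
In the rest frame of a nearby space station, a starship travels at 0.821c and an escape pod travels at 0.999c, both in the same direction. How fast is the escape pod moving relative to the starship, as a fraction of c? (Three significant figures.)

0.990c

Transform to the starship's frame: u' = (u − v)/(1 − uv/c²).
u' = (0.999 − 0.821)/(1 − 0.999×0.821) = 0.178/0.179821 = 0.98987.
Speed in the starship's frame: 0.990c (in the same direction).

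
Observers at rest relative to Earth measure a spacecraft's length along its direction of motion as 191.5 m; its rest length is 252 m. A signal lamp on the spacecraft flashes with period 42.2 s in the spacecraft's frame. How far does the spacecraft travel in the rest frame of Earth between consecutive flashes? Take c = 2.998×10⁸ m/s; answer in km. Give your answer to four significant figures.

γ = L₀/L = 252/191.5 = 1.31593.
β = √(1 − 1/γ²) = 0.65002. Lab-frame period = γτ = 1.31593×42.2 s = 55.532 s. Distance = βc × γτ = 0.65002 × 2.998×10⁸ m/s × 55.532 s = 1.0822×10^10 m = 1.082×10^7 km.

1.082×10^7 km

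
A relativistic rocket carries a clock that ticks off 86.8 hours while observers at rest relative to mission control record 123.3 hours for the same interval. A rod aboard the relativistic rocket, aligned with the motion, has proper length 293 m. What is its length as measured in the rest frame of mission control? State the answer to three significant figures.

γ = Δt/Δτ = 123.3/86.8 = 1.42051.
The rod contracts by the same γ: 293 m / 1.42051 = 206 m.

206 m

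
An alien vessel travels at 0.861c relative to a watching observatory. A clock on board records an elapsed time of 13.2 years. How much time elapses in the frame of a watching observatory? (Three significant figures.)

26.0 years

With β = 0.861, γ = 1/√(1 − 0.861²) = 1/√0.258679 = 1.9662.
The onboard clock measures proper time, so the interval in the rest frame of a watching observatory is dilated: Δt = γ·Δτ = 1.9662 × 13.2 years = 26.0 years.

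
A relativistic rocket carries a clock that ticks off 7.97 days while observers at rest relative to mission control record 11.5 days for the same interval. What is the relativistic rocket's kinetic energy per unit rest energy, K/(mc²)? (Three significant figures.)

From Δt = γΔτ: γ = 11.5/7.97 = 1.44291.
Since K = (γ−1)mc², K/(mc²) = 1.44291 − 1 = 0.443.

0.443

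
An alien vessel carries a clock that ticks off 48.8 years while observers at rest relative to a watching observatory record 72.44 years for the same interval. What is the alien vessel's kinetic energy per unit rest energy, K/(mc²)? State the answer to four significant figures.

From Δt = γΔτ: γ = 72.44/48.8 = 1.48443.
K/(mc²) = γ − 1 = 1.48443 − 1 = 0.4844.

0.4844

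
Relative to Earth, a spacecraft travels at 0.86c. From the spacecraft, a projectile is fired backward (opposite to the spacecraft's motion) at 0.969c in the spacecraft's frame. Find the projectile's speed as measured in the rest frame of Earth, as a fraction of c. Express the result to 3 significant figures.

Relativistic velocity addition: u = (u' + v)/(1 + u'v/c²), with u' = −0.969c and v = 0.86c.
Numerator: −0.969 + 0.86 = −0.109. Denominator: 1 + (−0.969)(0.86) = 0.16666.
u = −0.109/0.16666 = −0.65403, so the speed is 0.654c.

0.654c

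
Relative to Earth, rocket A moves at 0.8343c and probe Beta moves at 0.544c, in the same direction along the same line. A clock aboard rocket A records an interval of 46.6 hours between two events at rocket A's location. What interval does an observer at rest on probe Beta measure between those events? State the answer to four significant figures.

Speed of rocket A in probe Beta's frame: u = (v_A − v_B)/(1 − v_A v_B/c²) = (0.8343 − 0.544)/(1 − 0.8343×0.544) = 0.2903/0.5461408 = 0.53155; |u| = 0.53155c.
At |u| = 0.53155c, γ = (1 − 0.282545)^(−1/2) = 1.1806.
Rocket A's interval is proper; time dilation gives Δt_B = γΔτ = 1.1806 × 46.6 hours = 55.02 hours.

55.02 hours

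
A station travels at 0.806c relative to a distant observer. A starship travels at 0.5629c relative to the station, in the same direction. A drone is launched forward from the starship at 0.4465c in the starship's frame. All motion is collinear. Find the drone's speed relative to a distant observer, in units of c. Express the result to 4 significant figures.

Apply u = (u'+v)/(1+u'v) twice. Drone in the station frame: (0.4465+0.5629)/(1+0.4465·0.5629) = 1.0094/1.25133485 = 0.80666c.
That velocity, transformed to the rest frame of a distant observer: (0.80666+0.806)/(1+0.80666·0.806) = 1.61266/1.65016796 = 0.97727c.

0.9773c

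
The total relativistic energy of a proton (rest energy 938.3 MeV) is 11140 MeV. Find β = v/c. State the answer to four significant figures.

γ = E/(mc²) = 11140/938.3 = 11.873.
β = √(1 − 1/γ²) = √(1 − 0.0070938) = √0.9929062 = 0.9964.

0.9964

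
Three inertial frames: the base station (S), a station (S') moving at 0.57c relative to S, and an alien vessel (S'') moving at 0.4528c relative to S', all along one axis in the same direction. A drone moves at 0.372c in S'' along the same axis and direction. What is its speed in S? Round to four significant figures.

0.9098c

Apply u = (u'+v)/(1+u'v) twice. Drone in the station frame: (0.372+0.4528)/(1+0.372·0.4528) = 0.8248/1.1684416 = 0.7059c.
That velocity, transformed to the rest frame of the base station: (0.7059+0.57)/(1+0.7059·0.57) = 1.2759/1.402363 = 0.90982c.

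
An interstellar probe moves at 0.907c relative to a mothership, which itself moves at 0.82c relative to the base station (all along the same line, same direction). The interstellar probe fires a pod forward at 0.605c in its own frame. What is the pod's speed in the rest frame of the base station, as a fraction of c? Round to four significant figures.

First combine the pod and interstellar probe (S''→S'): u₁ = (0.605 + 0.907)/(1 + 0.605×0.907) = 1.512/1.548735 = 0.97628.
Then combine with the mothership (S'→S): u = (0.97628 + 0.82)/(1 + 0.97628×0.82) = 1.79628/1.8005496 = 0.99763.

0.9976c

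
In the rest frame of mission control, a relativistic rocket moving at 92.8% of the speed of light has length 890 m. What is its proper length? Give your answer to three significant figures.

2390 m

Lorentz factor: γ = (1 − 0.861184)^(−1/2) = 2.684.
Proper length: L₀ = γ·L = 2.684 × 890 = 2390 m.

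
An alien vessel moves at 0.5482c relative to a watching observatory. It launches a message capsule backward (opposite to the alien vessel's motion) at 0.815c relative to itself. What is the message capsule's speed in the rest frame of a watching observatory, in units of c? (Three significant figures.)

0.482c

Relativistic velocity addition: u = (u' + v)/(1 + u'v/c²), with u' = −0.815c and v = 0.5482c.
Numerator: −0.815 + 0.5482 = −0.2668. Denominator: 1 + (−0.815)(0.5482) = 0.553217.
u = −0.2668/0.553217 = −0.48227, so the speed is 0.482c.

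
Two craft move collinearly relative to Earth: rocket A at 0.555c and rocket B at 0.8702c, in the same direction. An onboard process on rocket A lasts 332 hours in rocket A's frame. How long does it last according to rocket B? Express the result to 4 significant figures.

Transform rocket A's velocity into rocket B's frame: (0.555 − 0.8702)/(1 − 0.555·0.8702) = −0.3152/0.517039, so the relative speed is 0.60963c.
γ for this relative speed: γ = 1/√(1 − 0.371649) = 1.2615.
The clock on rocket A records proper time, so rocket B measures Δt = γΔτ = 1.2615 × 332 = 418.8 hours.

418.8 hours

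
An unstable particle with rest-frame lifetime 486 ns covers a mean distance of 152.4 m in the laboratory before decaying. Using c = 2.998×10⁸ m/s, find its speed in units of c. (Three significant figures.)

0.723c

Let x = d/(cτ) = 152.4 m / (2.998×10⁸ m/s × 4.860×10^-7 s) = 1.046. Since d = βγcτ, x = βγ = β/√(1−β²).
Solving: β² = x²/(1+x²) = 1.09412/2.09412 = 0.522472, so β = 0.723.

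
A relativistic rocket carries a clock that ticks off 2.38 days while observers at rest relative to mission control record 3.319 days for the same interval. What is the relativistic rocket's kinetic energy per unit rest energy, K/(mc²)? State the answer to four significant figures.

γ = Δt/Δτ = 3.319/2.38 = 1.39454.
Since K = (γ−1)mc², K/(mc²) = 1.39454 − 1 = 0.3945.

0.3945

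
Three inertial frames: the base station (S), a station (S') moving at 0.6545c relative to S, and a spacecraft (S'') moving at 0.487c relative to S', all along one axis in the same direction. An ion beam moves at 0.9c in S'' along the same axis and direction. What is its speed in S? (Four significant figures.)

Apply u = (u'+v)/(1+u'v) twice. Ion beam in the station frame: (0.9+0.487)/(1+0.9·0.487) = 1.387/1.4383 = 0.96433c.
That velocity, transformed to the rest frame of the base station: (0.96433+0.6545)/(1+0.96433·0.6545) = 1.61883/1.631153985 = 0.99244c.

0.9924c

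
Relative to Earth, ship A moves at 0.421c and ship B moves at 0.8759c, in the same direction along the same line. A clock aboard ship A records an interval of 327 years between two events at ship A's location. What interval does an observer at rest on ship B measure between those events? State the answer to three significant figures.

472 years

The velocity of ship A relative to ship B is (0.421 − 0.8759)c / (1 − 0.421×0.8759) = −0.72064c; relative speed 0.72064c.
At |u| = 0.72064c, γ = (1 − 0.519322)^(−1/2) = 1.4424.
Ship A's interval is proper; time dilation gives Δt_B = γΔτ = 1.4424 × 327 years = 472 years.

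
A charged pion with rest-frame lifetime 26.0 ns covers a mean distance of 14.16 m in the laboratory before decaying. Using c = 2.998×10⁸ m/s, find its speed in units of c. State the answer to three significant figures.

0.876c

Let x = d/(cτ) = 14.16 m / (2.998×10⁸ m/s × 2.600×10^-8 s) = 1.8166. Since d = βγcτ, x = βγ = β/√(1−β²).
Solving: β² = x²/(1+x²) = 3.30004/4.30004 = 0.767444, so β = 0.876.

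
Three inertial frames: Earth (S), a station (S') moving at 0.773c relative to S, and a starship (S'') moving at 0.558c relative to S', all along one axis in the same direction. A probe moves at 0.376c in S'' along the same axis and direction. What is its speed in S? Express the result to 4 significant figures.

First combine the probe and starship (S''→S'): u₁ = (0.376 + 0.558)/(1 + 0.376×0.558) = 0.934/1.209808 = 0.77202.
Then combine with the station (S'→S): u = (0.77202 + 0.773)/(1 + 0.77202×0.773) = 1.54502/1.59677146 = 0.96759.

0.9676c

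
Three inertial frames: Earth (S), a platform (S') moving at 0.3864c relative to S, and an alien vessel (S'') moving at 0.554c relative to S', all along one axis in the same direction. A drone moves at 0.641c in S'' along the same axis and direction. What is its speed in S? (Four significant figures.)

0.9459c

Apply u = (u'+v)/(1+u'v) twice. Drone in the platform frame: (0.641+0.554)/(1+0.641·0.554) = 1.195/1.355114 = 0.88184c.
That velocity, transformed to the rest frame of Earth: (0.88184+0.3864)/(1+0.88184·0.3864) = 1.26824/1.340742976 = 0.94592c.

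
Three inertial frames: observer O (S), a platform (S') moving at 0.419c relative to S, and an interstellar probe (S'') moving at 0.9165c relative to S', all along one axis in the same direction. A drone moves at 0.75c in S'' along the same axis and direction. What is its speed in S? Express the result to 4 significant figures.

0.9949c

First combine the drone and interstellar probe (S''→S'): u₁ = (0.75 + 0.9165)/(1 + 0.75×0.9165) = 1.6665/1.687375 = 0.98763.
Then combine with the platform (S'→S): u = (0.98763 + 0.419)/(1 + 0.98763×0.419) = 1.40663/1.41381697 = 0.99492.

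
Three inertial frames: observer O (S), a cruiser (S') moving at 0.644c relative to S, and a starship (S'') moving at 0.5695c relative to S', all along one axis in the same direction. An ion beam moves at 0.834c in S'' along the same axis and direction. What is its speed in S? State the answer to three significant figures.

0.989c

Compose velocities in two stages. Stage 1 (into S'): u₁ = (0.834+0.5695)/(1+0.834×0.5695) = 0.95155.
Stage 2 (into S): u = (0.95155+0.644)/(1+0.95155×0.644) = 0.98931, so the speed is 0.989c.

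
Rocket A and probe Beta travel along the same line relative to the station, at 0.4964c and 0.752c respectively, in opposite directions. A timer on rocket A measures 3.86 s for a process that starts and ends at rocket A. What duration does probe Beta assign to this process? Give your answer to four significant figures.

9.264 s

Transform rocket A's velocity into probe Beta's frame: (0.4964 + 0.752)/(1 + 0.4964·0.752) = 1.2484/1.3732928, so the relative speed is 0.90906c.
γ for this relative speed: γ = 1/√(1 − 0.82639) = 2.4.
The clock on rocket A records proper time, so probe Beta measures Δt = γΔτ = 2.4 × 3.86 = 9.264 s.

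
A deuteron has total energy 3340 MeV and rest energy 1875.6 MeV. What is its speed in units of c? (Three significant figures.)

0.827c

Total energy E = γmc² gives γ = 3340/1875.6 = 1.7808.
Hence β = √(1 − 1/γ²) = √(1 − 0.315333) = √0.684667 = 0.827.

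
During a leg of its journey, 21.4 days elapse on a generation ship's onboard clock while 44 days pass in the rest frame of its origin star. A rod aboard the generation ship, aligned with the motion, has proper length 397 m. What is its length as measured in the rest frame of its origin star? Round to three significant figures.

The time-dilation ratio gives γ = 44/21.4 = 2.05607.
The rod contracts by the same γ: 397 m / 2.05607 = 193 m.

193 m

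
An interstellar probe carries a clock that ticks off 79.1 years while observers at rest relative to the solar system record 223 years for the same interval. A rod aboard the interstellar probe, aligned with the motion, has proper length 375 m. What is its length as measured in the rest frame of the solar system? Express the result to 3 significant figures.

γ = Δt/Δτ = 223/79.1 = 2.81922.
The rod contracts by the same γ: 375 m / 2.81922 = 133 m.

133 m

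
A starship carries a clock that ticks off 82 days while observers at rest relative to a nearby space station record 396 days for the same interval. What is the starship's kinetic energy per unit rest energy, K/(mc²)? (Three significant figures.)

3.83

The time-dilation ratio gives γ = 396/82 = 4.82927.
Since K = (γ−1)mc², K/(mc²) = 4.82927 − 1 = 3.83.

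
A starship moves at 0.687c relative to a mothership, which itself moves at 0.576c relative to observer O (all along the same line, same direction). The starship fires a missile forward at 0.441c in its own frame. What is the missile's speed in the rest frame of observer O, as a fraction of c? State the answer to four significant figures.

0.9620c

First combine the missile and starship (S''→S'): u₁ = (0.441 + 0.687)/(1 + 0.441×0.687) = 1.128/1.302967 = 0.86572.
Then combine with the mothership (S'→S): u = (0.86572 + 0.576)/(1 + 0.86572×0.576) = 1.44172/1.49865472 = 0.96201.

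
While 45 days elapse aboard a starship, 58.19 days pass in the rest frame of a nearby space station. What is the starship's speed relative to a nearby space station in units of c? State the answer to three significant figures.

γ = Δt/Δτ = 58.19/45 = 1.2931.
β = √(1 − 1/γ²) = √(1 − 0.598048) = √0.401952 = 0.634.

0.634c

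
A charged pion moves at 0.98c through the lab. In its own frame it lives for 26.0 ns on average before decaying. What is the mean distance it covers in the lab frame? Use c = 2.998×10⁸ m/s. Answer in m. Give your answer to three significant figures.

38.4 m

With β = 0.98, γ = 1/√(1 − 0.98²) = 1/√0.0396 = 5.0252.
Lab-frame lifetime: Δt = γτ = 5.0252 × 26.0 ns = 130.66 ns.
Distance: d = vΔt = 0.98 × 2.998×10⁸ m/s × 1.3066×10^-7 s = 38.4 m.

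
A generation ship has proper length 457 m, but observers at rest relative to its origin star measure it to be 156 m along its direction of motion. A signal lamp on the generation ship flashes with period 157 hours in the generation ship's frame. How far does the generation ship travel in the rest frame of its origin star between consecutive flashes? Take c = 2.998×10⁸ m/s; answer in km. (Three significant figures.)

4.67×10^11 km

γ = L₀/L = 457/156 = 2.92949.
β = √(1 − 1/γ²) = 0.93993. Lab-frame period = γτ = 2.92949×157 hours = 459.93 hours. Distance = βc × γτ = 0.93993 × 2.998×10⁸ m/s × 1655748 s = 4.6657×10^14 m = 4.67×10^11 km.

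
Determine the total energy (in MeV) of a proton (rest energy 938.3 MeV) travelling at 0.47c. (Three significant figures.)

With β = 0.47, γ = 1/√(1 − 0.47²) = 1/√0.7791 = 1.1329.
Total energy: E = γmc² = 1.1329 × 938.3 MeV = 1060 MeV.

1060 MeV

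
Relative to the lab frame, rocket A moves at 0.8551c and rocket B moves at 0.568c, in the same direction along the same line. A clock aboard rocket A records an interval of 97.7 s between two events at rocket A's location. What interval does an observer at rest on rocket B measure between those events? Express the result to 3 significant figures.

118 s

The velocity of rocket A relative to rocket B is (0.8551 − 0.568)c / (1 − 0.8551×0.568) = 0.55823c; relative speed 0.55823c.
γ for this relative speed: γ = 1/√(1 − 0.311621) = 1.2053.
Rocket A's interval is proper; time dilation gives Δt_B = γΔτ = 1.2053 × 97.7 s = 118 s.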